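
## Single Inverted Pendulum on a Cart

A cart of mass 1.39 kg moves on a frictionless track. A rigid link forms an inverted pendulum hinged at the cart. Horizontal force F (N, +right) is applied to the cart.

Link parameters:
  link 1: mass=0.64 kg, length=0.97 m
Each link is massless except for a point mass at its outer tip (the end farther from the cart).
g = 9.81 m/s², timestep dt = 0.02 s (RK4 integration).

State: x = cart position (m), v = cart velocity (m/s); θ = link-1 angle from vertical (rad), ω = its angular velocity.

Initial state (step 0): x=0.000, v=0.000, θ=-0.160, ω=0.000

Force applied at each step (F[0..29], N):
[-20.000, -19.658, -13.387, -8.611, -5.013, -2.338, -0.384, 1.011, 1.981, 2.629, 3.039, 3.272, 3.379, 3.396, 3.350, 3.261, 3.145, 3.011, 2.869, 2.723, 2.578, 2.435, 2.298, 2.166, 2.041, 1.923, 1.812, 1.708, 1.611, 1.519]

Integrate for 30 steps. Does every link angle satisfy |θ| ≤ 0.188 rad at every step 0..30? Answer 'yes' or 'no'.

Answer: yes

Derivation:
apply F[0]=-20.000 → step 1: x=-0.003, v=-0.271, θ=-0.158, ω=0.243
apply F[1]=-19.658 → step 2: x=-0.011, v=-0.537, θ=-0.150, ω=0.484
apply F[2]=-13.387 → step 3: x=-0.023, v=-0.715, θ=-0.139, ω=0.636
apply F[3]=-8.611 → step 4: x=-0.039, v=-0.827, θ=-0.126, ω=0.724
apply F[4]=-5.013 → step 5: x=-0.056, v=-0.889, θ=-0.111, ω=0.763
apply F[5]=-2.338 → step 6: x=-0.074, v=-0.914, θ=-0.095, ω=0.768
apply F[6]=-0.384 → step 7: x=-0.092, v=-0.912, θ=-0.080, ω=0.748
apply F[7]=+1.011 → step 8: x=-0.110, v=-0.891, θ=-0.066, ω=0.712
apply F[8]=+1.981 → step 9: x=-0.128, v=-0.858, θ=-0.052, ω=0.666
apply F[9]=+2.629 → step 10: x=-0.144, v=-0.816, θ=-0.039, ω=0.614
apply F[10]=+3.039 → step 11: x=-0.160, v=-0.769, θ=-0.027, ω=0.559
apply F[11]=+3.272 → step 12: x=-0.175, v=-0.720, θ=-0.017, ω=0.504
apply F[12]=+3.379 → step 13: x=-0.189, v=-0.671, θ=-0.007, ω=0.450
apply F[13]=+3.396 → step 14: x=-0.202, v=-0.621, θ=0.001, ω=0.399
apply F[14]=+3.350 → step 15: x=-0.214, v=-0.574, θ=0.009, ω=0.351
apply F[15]=+3.261 → step 16: x=-0.225, v=-0.528, θ=0.015, ω=0.306
apply F[16]=+3.145 → step 17: x=-0.235, v=-0.484, θ=0.021, ω=0.265
apply F[17]=+3.011 → step 18: x=-0.244, v=-0.443, θ=0.026, ω=0.227
apply F[18]=+2.869 → step 19: x=-0.253, v=-0.404, θ=0.030, ω=0.193
apply F[19]=+2.723 → step 20: x=-0.261, v=-0.368, θ=0.034, ω=0.162
apply F[20]=+2.578 → step 21: x=-0.268, v=-0.334, θ=0.037, ω=0.135
apply F[21]=+2.435 → step 22: x=-0.274, v=-0.303, θ=0.039, ω=0.110
apply F[22]=+2.298 → step 23: x=-0.280, v=-0.273, θ=0.041, ω=0.088
apply F[23]=+2.166 → step 24: x=-0.285, v=-0.246, θ=0.043, ω=0.068
apply F[24]=+2.041 → step 25: x=-0.290, v=-0.220, θ=0.044, ω=0.050
apply F[25]=+1.923 → step 26: x=-0.294, v=-0.197, θ=0.045, ω=0.035
apply F[26]=+1.812 → step 27: x=-0.297, v=-0.175, θ=0.045, ω=0.022
apply F[27]=+1.708 → step 28: x=-0.301, v=-0.154, θ=0.046, ω=0.010
apply F[28]=+1.611 → step 29: x=-0.304, v=-0.135, θ=0.046, ω=-0.001
apply F[29]=+1.519 → step 30: x=-0.306, v=-0.118, θ=0.046, ω=-0.010
Max |angle| over trajectory = 0.160 rad; bound = 0.188 → within bound.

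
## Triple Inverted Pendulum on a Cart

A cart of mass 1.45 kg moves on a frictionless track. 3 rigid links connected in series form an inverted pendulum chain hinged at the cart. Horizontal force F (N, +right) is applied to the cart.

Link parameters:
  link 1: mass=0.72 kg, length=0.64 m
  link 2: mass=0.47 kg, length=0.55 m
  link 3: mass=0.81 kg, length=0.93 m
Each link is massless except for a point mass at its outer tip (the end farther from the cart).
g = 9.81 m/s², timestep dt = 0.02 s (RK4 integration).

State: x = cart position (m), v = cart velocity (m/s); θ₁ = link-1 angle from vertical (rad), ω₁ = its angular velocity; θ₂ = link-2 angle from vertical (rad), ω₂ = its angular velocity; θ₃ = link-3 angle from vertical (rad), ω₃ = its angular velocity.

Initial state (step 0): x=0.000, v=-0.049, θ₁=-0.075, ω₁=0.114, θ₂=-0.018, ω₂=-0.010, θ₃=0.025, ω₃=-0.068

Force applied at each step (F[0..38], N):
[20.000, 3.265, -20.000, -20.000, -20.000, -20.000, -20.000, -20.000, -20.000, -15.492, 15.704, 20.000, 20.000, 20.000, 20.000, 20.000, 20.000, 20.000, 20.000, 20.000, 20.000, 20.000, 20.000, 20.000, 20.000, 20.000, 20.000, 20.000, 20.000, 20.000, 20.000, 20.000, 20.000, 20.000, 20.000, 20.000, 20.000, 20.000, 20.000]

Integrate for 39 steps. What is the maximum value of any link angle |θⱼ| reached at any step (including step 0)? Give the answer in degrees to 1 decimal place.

Answer: 66.0°

Derivation:
apply F[0]=+20.000 → step 1: x=0.002, v=0.245, θ₁=-0.078, ω₁=-0.394, θ₂=-0.018, ω₂=0.017, θ₃=0.024, ω₃=-0.047
apply F[1]=+3.265 → step 2: x=0.008, v=0.311, θ₁=-0.087, ω₁=-0.555, θ₂=-0.017, ω₂=0.054, θ₃=0.023, ω₃=-0.025
apply F[2]=-20.000 → step 3: x=0.011, v=0.062, θ₁=-0.095, ω₁=-0.241, θ₂=-0.016, ω₂=0.109, θ₃=0.023, ω₃=0.000
apply F[3]=-20.000 → step 4: x=0.010, v=-0.185, θ₁=-0.097, ω₁=0.065, θ₂=-0.013, ω₂=0.173, θ₃=0.023, ω₃=0.024
apply F[4]=-20.000 → step 5: x=0.004, v=-0.433, θ₁=-0.093, ω₁=0.371, θ₂=-0.009, ω₂=0.242, θ₃=0.024, ω₃=0.045
apply F[5]=-20.000 → step 6: x=-0.007, v=-0.683, θ₁=-0.082, ω₁=0.686, θ₂=-0.003, ω₂=0.309, θ₃=0.025, ω₃=0.064
apply F[6]=-20.000 → step 7: x=-0.024, v=-0.938, θ₁=-0.065, ω₁=1.020, θ₂=0.004, ω₂=0.368, θ₃=0.026, ω₃=0.079
apply F[7]=-20.000 → step 8: x=-0.045, v=-1.200, θ₁=-0.041, ω₁=1.380, θ₂=0.011, ω₂=0.415, θ₃=0.028, ω₃=0.090
apply F[8]=-20.000 → step 9: x=-0.072, v=-1.470, θ₁=-0.010, ω₁=1.774, θ₂=0.020, ω₂=0.444, θ₃=0.030, ω₃=0.096
apply F[9]=-15.492 → step 10: x=-0.103, v=-1.685, θ₁=0.029, ω₁=2.107, θ₂=0.029, ω₂=0.452, θ₃=0.032, ω₃=0.099
apply F[10]=+15.704 → step 11: x=-0.135, v=-1.479, θ₁=0.068, ω₁=1.807, θ₂=0.038, ω₂=0.440, θ₃=0.034, ω₃=0.098
apply F[11]=+20.000 → step 12: x=-0.162, v=-1.225, θ₁=0.101, ω₁=1.459, θ₂=0.047, ω₂=0.405, θ₃=0.036, ω₃=0.094
apply F[12]=+20.000 → step 13: x=-0.184, v=-0.980, θ₁=0.127, ω₁=1.149, θ₂=0.054, ω₂=0.350, θ₃=0.038, ω₃=0.087
apply F[13]=+20.000 → step 14: x=-0.201, v=-0.744, θ₁=0.147, ω₁=0.872, θ₂=0.060, ω₂=0.277, θ₃=0.039, ω₃=0.075
apply F[14]=+20.000 → step 15: x=-0.214, v=-0.515, θ₁=0.162, ω₁=0.621, θ₂=0.065, ω₂=0.191, θ₃=0.041, ω₃=0.060
apply F[15]=+20.000 → step 16: x=-0.222, v=-0.290, θ₁=0.172, ω₁=0.388, θ₂=0.068, ω₂=0.096, θ₃=0.042, ω₃=0.044
apply F[16]=+20.000 → step 17: x=-0.225, v=-0.069, θ₁=0.177, ω₁=0.166, θ₂=0.069, ω₂=-0.007, θ₃=0.042, ω₃=0.026
apply F[17]=+20.000 → step 18: x=-0.224, v=0.152, θ₁=0.179, ω₁=-0.049, θ₂=0.068, ω₂=-0.114, θ₃=0.043, ω₃=0.009
apply F[18]=+20.000 → step 19: x=-0.219, v=0.372, θ₁=0.176, ω₁=-0.265, θ₂=0.064, ω₂=-0.225, θ₃=0.043, ω₃=-0.006
apply F[19]=+20.000 → step 20: x=-0.210, v=0.595, θ₁=0.168, ω₁=-0.488, θ₂=0.059, ω₂=-0.336, θ₃=0.042, ω₃=-0.019
apply F[20]=+20.000 → step 21: x=-0.195, v=0.822, θ₁=0.156, ω₁=-0.723, θ₂=0.051, ω₂=-0.446, θ₃=0.042, ω₃=-0.027
apply F[21]=+20.000 → step 22: x=-0.177, v=1.055, θ₁=0.139, ω₁=-0.977, θ₂=0.041, ω₂=-0.553, θ₃=0.041, ω₃=-0.030
apply F[22]=+20.000 → step 23: x=-0.153, v=1.294, θ₁=0.117, ω₁=-1.258, θ₂=0.029, ω₂=-0.653, θ₃=0.041, ω₃=-0.026
apply F[23]=+20.000 → step 24: x=-0.125, v=1.543, θ₁=0.088, ω₁=-1.571, θ₂=0.015, ω₂=-0.741, θ₃=0.040, ω₃=-0.016
apply F[24]=+20.000 → step 25: x=-0.091, v=1.802, θ₁=0.054, ω₁=-1.923, θ₂=-0.001, ω₂=-0.814, θ₃=0.040, ω₃=0.000
apply F[25]=+20.000 → step 26: x=-0.053, v=2.072, θ₁=0.011, ω₁=-2.317, θ₂=-0.018, ω₂=-0.865, θ₃=0.040, ω₃=0.020
apply F[26]=+20.000 → step 27: x=-0.008, v=2.349, θ₁=-0.039, ω₁=-2.751, θ₂=-0.035, ω₂=-0.894, θ₃=0.041, ω₃=0.039
apply F[27]=+20.000 → step 28: x=0.041, v=2.630, θ₁=-0.099, ω₁=-3.212, θ₂=-0.053, ω₂=-0.902, θ₃=0.042, ω₃=0.053
apply F[28]=+20.000 → step 29: x=0.097, v=2.905, θ₁=-0.168, ω₁=-3.678, θ₂=-0.071, ω₂=-0.902, θ₃=0.043, ω₃=0.051
apply F[29]=+20.000 → step 30: x=0.157, v=3.164, θ₁=-0.246, ω₁=-4.115, θ₂=-0.089, ω₂=-0.917, θ₃=0.044, ω₃=0.029
apply F[30]=+20.000 → step 31: x=0.223, v=3.396, θ₁=-0.332, ω₁=-4.490, θ₂=-0.108, ω₂=-0.975, θ₃=0.044, ω₃=-0.018
apply F[31]=+20.000 → step 32: x=0.293, v=3.594, θ₁=-0.425, ω₁=-4.784, θ₂=-0.129, ω₂=-1.098, θ₃=0.043, ω₃=-0.088
apply F[32]=+20.000 → step 33: x=0.367, v=3.759, θ₁=-0.523, ω₁=-4.998, θ₂=-0.153, ω₂=-1.297, θ₃=0.040, ω₃=-0.178
apply F[33]=+20.000 → step 34: x=0.443, v=3.892, θ₁=-0.624, ω₁=-5.144, θ₂=-0.181, ω₂=-1.566, θ₃=0.036, ω₃=-0.284
apply F[34]=+20.000 → step 35: x=0.522, v=3.999, θ₁=-0.728, ω₁=-5.236, θ₂=-0.216, ω₂=-1.894, θ₃=0.029, ω₃=-0.404
apply F[35]=+20.000 → step 36: x=0.603, v=4.084, θ₁=-0.834, ω₁=-5.288, θ₂=-0.257, ω₂=-2.269, θ₃=0.020, ω₃=-0.539
apply F[36]=+20.000 → step 37: x=0.685, v=4.149, θ₁=-0.940, ω₁=-5.308, θ₂=-0.307, ω₂=-2.677, θ₃=0.007, ω₃=-0.691
apply F[37]=+20.000 → step 38: x=0.769, v=4.198, θ₁=-1.046, ω₁=-5.303, θ₂=-0.364, ω₂=-3.106, θ₃=-0.008, ω₃=-0.863
apply F[38]=+20.000 → step 39: x=0.853, v=4.232, θ₁=-1.152, ω₁=-5.273, θ₂=-0.431, ω₂=-3.544, θ₃=-0.027, ω₃=-1.061
Max |angle| over trajectory = 1.152 rad = 66.0°.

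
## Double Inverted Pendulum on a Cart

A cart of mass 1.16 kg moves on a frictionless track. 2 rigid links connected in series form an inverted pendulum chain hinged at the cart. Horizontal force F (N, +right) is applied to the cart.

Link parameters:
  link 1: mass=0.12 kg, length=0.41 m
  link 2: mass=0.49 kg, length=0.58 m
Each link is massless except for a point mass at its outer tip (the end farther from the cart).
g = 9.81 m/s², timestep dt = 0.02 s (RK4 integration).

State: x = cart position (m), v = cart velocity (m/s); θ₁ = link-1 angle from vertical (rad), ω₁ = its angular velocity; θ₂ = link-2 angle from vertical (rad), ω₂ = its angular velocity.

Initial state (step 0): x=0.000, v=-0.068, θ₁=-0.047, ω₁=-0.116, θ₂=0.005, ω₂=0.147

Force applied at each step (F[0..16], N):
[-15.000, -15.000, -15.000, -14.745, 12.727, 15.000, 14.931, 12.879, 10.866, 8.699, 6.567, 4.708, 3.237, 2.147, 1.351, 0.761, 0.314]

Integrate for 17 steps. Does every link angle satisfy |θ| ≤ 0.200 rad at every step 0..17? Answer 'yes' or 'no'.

apply F[0]=-15.000 → step 1: x=-0.004, v=-0.322, θ₁=-0.044, ω₁=0.371, θ₂=0.009, ω₂=0.243
apply F[1]=-15.000 → step 2: x=-0.013, v=-0.576, θ₁=-0.032, ω₁=0.872, θ₂=0.015, ω₂=0.331
apply F[2]=-15.000 → step 3: x=-0.027, v=-0.833, θ₁=-0.009, ω₁=1.412, θ₂=0.022, ω₂=0.397
apply F[3]=-14.745 → step 4: x=-0.046, v=-1.087, θ₁=0.025, ω₁=2.004, θ₂=0.030, ω₂=0.426
apply F[4]=+12.727 → step 5: x=-0.066, v=-0.872, θ₁=0.060, ω₁=1.515, θ₂=0.039, ω₂=0.413
apply F[5]=+15.000 → step 6: x=-0.081, v=-0.621, θ₁=0.085, ω₁=1.000, θ₂=0.047, ω₂=0.359
apply F[6]=+14.931 → step 7: x=-0.091, v=-0.374, θ₁=0.100, ω₁=0.536, θ₂=0.053, ω₂=0.279
apply F[7]=+12.879 → step 8: x=-0.096, v=-0.164, θ₁=0.107, ω₁=0.179, θ₂=0.058, ω₂=0.188
apply F[8]=+10.866 → step 9: x=-0.097, v=0.012, θ₁=0.108, ω₁=-0.092, θ₂=0.061, ω₂=0.097
apply F[9]=+8.699 → step 10: x=-0.096, v=0.150, θ₁=0.104, ω₁=-0.282, θ₂=0.062, ω₂=0.014
apply F[10]=+6.567 → step 11: x=-0.092, v=0.253, θ₁=0.098, ω₁=-0.402, θ₂=0.061, ω₂=-0.056
apply F[11]=+4.708 → step 12: x=-0.086, v=0.324, θ₁=0.089, ω₁=-0.465, θ₂=0.059, ω₂=-0.114
apply F[12]=+3.237 → step 13: x=-0.079, v=0.371, θ₁=0.080, ω₁=-0.488, θ₂=0.057, ω₂=-0.159
apply F[13]=+2.147 → step 14: x=-0.071, v=0.400, θ₁=0.070, ω₁=-0.486, θ₂=0.053, ω₂=-0.193
apply F[14]=+1.351 → step 15: x=-0.063, v=0.417, θ₁=0.060, ω₁=-0.468, θ₂=0.049, ω₂=-0.216
apply F[15]=+0.761 → step 16: x=-0.055, v=0.424, θ₁=0.051, ω₁=-0.443, θ₂=0.045, ω₂=-0.232
apply F[16]=+0.314 → step 17: x=-0.046, v=0.425, θ₁=0.043, ω₁=-0.413, θ₂=0.040, ω₂=-0.240
Max |angle| over trajectory = 0.108 rad; bound = 0.200 → within bound.

Answer: yes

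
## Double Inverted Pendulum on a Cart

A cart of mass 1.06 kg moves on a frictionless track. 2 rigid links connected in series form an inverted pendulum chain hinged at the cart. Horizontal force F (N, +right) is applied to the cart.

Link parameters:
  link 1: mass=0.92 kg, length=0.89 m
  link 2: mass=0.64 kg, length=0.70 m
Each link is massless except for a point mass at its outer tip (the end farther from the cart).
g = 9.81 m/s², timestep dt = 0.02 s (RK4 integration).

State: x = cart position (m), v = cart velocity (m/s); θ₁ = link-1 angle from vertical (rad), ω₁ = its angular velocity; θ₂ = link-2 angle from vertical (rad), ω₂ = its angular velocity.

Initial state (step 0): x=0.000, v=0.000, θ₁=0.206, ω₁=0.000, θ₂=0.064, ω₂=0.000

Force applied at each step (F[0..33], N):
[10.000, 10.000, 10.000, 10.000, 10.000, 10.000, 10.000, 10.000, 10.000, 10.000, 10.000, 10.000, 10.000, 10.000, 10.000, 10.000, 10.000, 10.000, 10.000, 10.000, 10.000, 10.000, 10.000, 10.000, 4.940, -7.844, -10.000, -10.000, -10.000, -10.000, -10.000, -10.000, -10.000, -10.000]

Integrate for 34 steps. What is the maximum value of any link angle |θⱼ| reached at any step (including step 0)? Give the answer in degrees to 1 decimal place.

apply F[0]=+10.000 → step 1: x=0.001, v=0.124, θ₁=0.205, ω₁=-0.068, θ₂=0.063, ω₂=-0.074
apply F[1]=+10.000 → step 2: x=0.005, v=0.249, θ₁=0.203, ω₁=-0.137, θ₂=0.061, ω₂=-0.147
apply F[2]=+10.000 → step 3: x=0.011, v=0.375, θ₁=0.200, ω₁=-0.208, θ₂=0.057, ω₂=-0.220
apply F[3]=+10.000 → step 4: x=0.020, v=0.502, θ₁=0.195, ω₁=-0.281, θ₂=0.052, ω₂=-0.294
apply F[4]=+10.000 → step 5: x=0.031, v=0.631, θ₁=0.189, ω₁=-0.359, θ₂=0.046, ω₂=-0.367
apply F[5]=+10.000 → step 6: x=0.045, v=0.763, θ₁=0.181, ω₁=-0.441, θ₂=0.038, ω₂=-0.439
apply F[6]=+10.000 → step 7: x=0.062, v=0.898, θ₁=0.171, ω₁=-0.529, θ₂=0.028, ω₂=-0.511
apply F[7]=+10.000 → step 8: x=0.081, v=1.037, θ₁=0.159, ω₁=-0.624, θ₂=0.017, ω₂=-0.582
apply F[8]=+10.000 → step 9: x=0.103, v=1.180, θ₁=0.146, ω₁=-0.728, θ₂=0.005, ω₂=-0.651
apply F[9]=+10.000 → step 10: x=0.128, v=1.328, θ₁=0.130, ω₁=-0.842, θ₂=-0.009, ω₂=-0.719
apply F[10]=+10.000 → step 11: x=0.156, v=1.483, θ₁=0.112, ω₁=-0.967, θ₂=-0.024, ω₂=-0.783
apply F[11]=+10.000 → step 12: x=0.188, v=1.643, θ₁=0.091, ω₁=-1.105, θ₂=-0.040, ω₂=-0.843
apply F[12]=+10.000 → step 13: x=0.222, v=1.811, θ₁=0.068, ω₁=-1.259, θ₂=-0.058, ω₂=-0.898
apply F[13]=+10.000 → step 14: x=0.260, v=1.986, θ₁=0.041, ω₁=-1.428, θ₂=-0.076, ω₂=-0.947
apply F[14]=+10.000 → step 15: x=0.302, v=2.169, θ₁=0.011, ω₁=-1.615, θ₂=-0.095, ω₂=-0.989
apply F[15]=+10.000 → step 16: x=0.347, v=2.359, θ₁=-0.024, ω₁=-1.820, θ₂=-0.116, ω₂=-1.021
apply F[16]=+10.000 → step 17: x=0.396, v=2.555, θ₁=-0.062, ω₁=-2.042, θ₂=-0.136, ω₂=-1.044
apply F[17]=+10.000 → step 18: x=0.449, v=2.754, θ₁=-0.106, ω₁=-2.280, θ₂=-0.157, ω₂=-1.058
apply F[18]=+10.000 → step 19: x=0.506, v=2.954, θ₁=-0.154, ω₁=-2.530, θ₂=-0.178, ω₂=-1.064
apply F[19]=+10.000 → step 20: x=0.567, v=3.149, θ₁=-0.207, ω₁=-2.785, θ₂=-0.200, ω₂=-1.065
apply F[20]=+10.000 → step 21: x=0.632, v=3.334, θ₁=-0.265, ω₁=-3.038, θ₂=-0.221, ω₂=-1.065
apply F[21]=+10.000 → step 22: x=0.701, v=3.503, θ₁=-0.328, ω₁=-3.281, θ₂=-0.242, ω₂=-1.073
apply F[22]=+10.000 → step 23: x=0.772, v=3.650, θ₁=-0.396, ω₁=-3.505, θ₂=-0.264, ω₂=-1.094
apply F[23]=+10.000 → step 24: x=0.847, v=3.771, θ₁=-0.468, ω₁=-3.707, θ₂=-0.286, ω₂=-1.136
apply F[24]=+4.940 → step 25: x=0.922, v=3.795, θ₁=-0.544, ω₁=-3.820, θ₂=-0.310, ω₂=-1.184
apply F[25]=-7.844 → step 26: x=0.997, v=3.636, θ₁=-0.620, ω₁=-3.787, θ₂=-0.333, ω₂=-1.193
apply F[26]=-10.000 → step 27: x=1.067, v=3.453, θ₁=-0.695, ω₁=-3.758, θ₂=-0.357, ω₂=-1.188
apply F[27]=-10.000 → step 28: x=1.135, v=3.272, θ₁=-0.770, ω₁=-3.753, θ₂=-0.381, ω₂=-1.181
apply F[28]=-10.000 → step 29: x=1.198, v=3.091, θ₁=-0.845, ω₁=-3.770, θ₂=-0.404, ω₂=-1.175
apply F[29]=-10.000 → step 30: x=1.258, v=2.907, θ₁=-0.921, ω₁=-3.806, θ₂=-0.428, ω₂=-1.170
apply F[30]=-10.000 → step 31: x=1.315, v=2.718, θ₁=-0.998, ω₁=-3.860, θ₂=-0.451, ω₂=-1.171
apply F[31]=-10.000 → step 32: x=1.367, v=2.521, θ₁=-1.075, ω₁=-3.930, θ₂=-0.475, ω₂=-1.179
apply F[32]=-10.000 → step 33: x=1.415, v=2.315, θ₁=-1.155, ω₁=-4.016, θ₂=-0.498, ω₂=-1.198
apply F[33]=-10.000 → step 34: x=1.459, v=2.098, θ₁=-1.236, ω₁=-4.118, θ₂=-0.523, ω₂=-1.230
Max |angle| over trajectory = 1.236 rad = 70.8°.

Answer: 70.8°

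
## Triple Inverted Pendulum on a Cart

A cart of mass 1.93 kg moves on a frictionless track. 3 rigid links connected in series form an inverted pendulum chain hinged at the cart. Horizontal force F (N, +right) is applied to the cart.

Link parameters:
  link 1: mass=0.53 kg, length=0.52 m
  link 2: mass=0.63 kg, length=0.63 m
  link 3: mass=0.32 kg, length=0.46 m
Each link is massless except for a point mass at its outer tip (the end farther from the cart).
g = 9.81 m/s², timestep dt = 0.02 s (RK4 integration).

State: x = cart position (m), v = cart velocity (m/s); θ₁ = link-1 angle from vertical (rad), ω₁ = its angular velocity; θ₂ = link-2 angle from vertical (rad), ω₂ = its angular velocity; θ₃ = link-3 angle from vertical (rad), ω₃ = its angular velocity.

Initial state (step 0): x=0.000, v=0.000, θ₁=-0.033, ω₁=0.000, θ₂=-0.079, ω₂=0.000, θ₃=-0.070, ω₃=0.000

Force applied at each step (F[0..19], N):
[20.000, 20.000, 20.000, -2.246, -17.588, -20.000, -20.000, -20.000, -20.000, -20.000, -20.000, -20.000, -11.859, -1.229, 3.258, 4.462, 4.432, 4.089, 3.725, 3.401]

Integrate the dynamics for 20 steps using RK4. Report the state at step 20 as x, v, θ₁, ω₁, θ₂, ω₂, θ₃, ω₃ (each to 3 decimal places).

apply F[0]=+20.000 → step 1: x=0.002, v=0.212, θ₁=-0.037, ω₁=-0.392, θ₂=-0.079, ω₂=-0.039, θ₃=-0.070, ω₃=0.006
apply F[1]=+20.000 → step 2: x=0.008, v=0.425, θ₁=-0.049, ω₁=-0.793, θ₂=-0.081, ω₂=-0.071, θ₃=-0.070, ω₃=0.012
apply F[2]=+20.000 → step 3: x=0.019, v=0.640, θ₁=-0.069, ω₁=-1.214, θ₂=-0.082, ω₂=-0.090, θ₃=-0.069, ω₃=0.018
apply F[3]=-2.246 → step 4: x=0.032, v=0.628, θ₁=-0.093, ω₁=-1.220, θ₂=-0.084, ω₂=-0.094, θ₃=-0.069, ω₃=0.026
apply F[4]=-17.588 → step 5: x=0.043, v=0.462, θ₁=-0.115, ω₁=-0.955, θ₂=-0.086, ω₂=-0.079, θ₃=-0.068, ω₃=0.037
apply F[5]=-20.000 → step 6: x=0.050, v=0.275, θ₁=-0.131, ω₁=-0.670, θ₂=-0.087, ω₂=-0.048, θ₃=-0.068, ω₃=0.050
apply F[6]=-20.000 → step 7: x=0.054, v=0.090, θ₁=-0.142, ω₁=-0.406, θ₂=-0.088, ω₂=-0.004, θ₃=-0.066, ω₃=0.064
apply F[7]=-20.000 → step 8: x=0.054, v=-0.093, θ₁=-0.147, ω₁=-0.156, θ₂=-0.087, ω₂=0.047, θ₃=-0.065, ω₃=0.080
apply F[8]=-20.000 → step 9: x=0.050, v=-0.276, θ₁=-0.148, ω₁=0.089, θ₂=-0.086, ω₂=0.103, θ₃=-0.063, ω₃=0.096
apply F[9]=-20.000 → step 10: x=0.043, v=-0.459, θ₁=-0.144, ω₁=0.336, θ₂=-0.083, ω₂=0.159, θ₃=-0.061, ω₃=0.112
apply F[10]=-20.000 → step 11: x=0.032, v=-0.643, θ₁=-0.135, ω₁=0.591, θ₂=-0.079, ω₂=0.211, θ₃=-0.059, ω₃=0.127
apply F[11]=-20.000 → step 12: x=0.017, v=-0.829, θ₁=-0.120, ω₁=0.862, θ₂=-0.075, ω₂=0.255, θ₃=-0.056, ω₃=0.140
apply F[12]=-11.859 → step 13: x=-0.001, v=-0.936, θ₁=-0.101, ω₁=0.997, θ₂=-0.069, ω₂=0.287, θ₃=-0.053, ω₃=0.151
apply F[13]=-1.229 → step 14: x=-0.019, v=-0.935, θ₁=-0.082, ω₁=0.946, θ₂=-0.063, ω₂=0.305, θ₃=-0.050, ω₃=0.160
apply F[14]=+3.258 → step 15: x=-0.038, v=-0.891, θ₁=-0.064, ω₁=0.825, θ₂=-0.057, ω₂=0.314, θ₃=-0.047, ω₃=0.167
apply F[15]=+4.462 → step 16: x=-0.055, v=-0.837, θ₁=-0.049, ω₁=0.698, θ₂=-0.051, ω₂=0.315, θ₃=-0.043, ω₃=0.173
apply F[16]=+4.432 → step 17: x=-0.071, v=-0.785, θ₁=-0.036, ω₁=0.585, θ₂=-0.045, ω₂=0.309, θ₃=-0.040, ω₃=0.177
apply F[17]=+4.089 → step 18: x=-0.086, v=-0.738, θ₁=-0.026, ω₁=0.491, θ₂=-0.038, ω₂=0.300, θ₃=-0.036, ω₃=0.179
apply F[18]=+3.725 → step 19: x=-0.101, v=-0.696, θ₁=-0.017, ω₁=0.412, θ₂=-0.033, ω₂=0.287, θ₃=-0.033, ω₃=0.179
apply F[19]=+3.401 → step 20: x=-0.114, v=-0.659, θ₁=-0.009, ω₁=0.347, θ₂=-0.027, ω₂=0.273, θ₃=-0.029, ω₃=0.179

Answer: x=-0.114, v=-0.659, θ₁=-0.009, ω₁=0.347, θ₂=-0.027, ω₂=0.273, θ₃=-0.029, ω₃=0.179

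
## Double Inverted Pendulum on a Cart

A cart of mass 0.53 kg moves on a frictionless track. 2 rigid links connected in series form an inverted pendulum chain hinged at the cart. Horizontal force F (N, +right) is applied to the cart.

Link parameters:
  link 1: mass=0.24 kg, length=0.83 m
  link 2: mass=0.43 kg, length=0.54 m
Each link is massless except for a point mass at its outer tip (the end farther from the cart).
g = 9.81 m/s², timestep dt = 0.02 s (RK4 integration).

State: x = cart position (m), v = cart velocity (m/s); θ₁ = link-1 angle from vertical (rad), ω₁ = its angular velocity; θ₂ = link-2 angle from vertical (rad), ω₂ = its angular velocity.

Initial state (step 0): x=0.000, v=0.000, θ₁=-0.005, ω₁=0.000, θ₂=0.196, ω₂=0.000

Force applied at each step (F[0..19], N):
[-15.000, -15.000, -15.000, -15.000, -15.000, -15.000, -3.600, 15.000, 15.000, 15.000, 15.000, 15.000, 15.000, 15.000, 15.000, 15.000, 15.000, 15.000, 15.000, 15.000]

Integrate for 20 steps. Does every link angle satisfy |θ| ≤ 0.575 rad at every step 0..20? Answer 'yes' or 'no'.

Answer: no

Derivation:
apply F[0]=-15.000 → step 1: x=-0.006, v=-0.565, θ₁=0.001, ω₁=0.604, θ₂=0.198, ω₂=0.188
apply F[1]=-15.000 → step 2: x=-0.023, v=-1.133, θ₁=0.019, ω₁=1.223, θ₂=0.203, ω₂=0.350
apply F[2]=-15.000 → step 3: x=-0.051, v=-1.705, θ₁=0.050, ω₁=1.872, θ₂=0.212, ω₂=0.466
apply F[3]=-15.000 → step 4: x=-0.091, v=-2.276, θ₁=0.094, ω₁=2.555, θ₂=0.222, ω₂=0.518
apply F[4]=-15.000 → step 5: x=-0.142, v=-2.839, θ₁=0.153, ω₁=3.260, θ₂=0.232, ω₂=0.511
apply F[5]=-15.000 → step 6: x=-0.204, v=-3.375, θ₁=0.225, ω₁=3.950, θ₂=0.242, ω₂=0.483
apply F[6]=-3.600 → step 7: x=-0.273, v=-3.475, θ₁=0.305, ω₁=4.123, θ₂=0.252, ω₂=0.494
apply F[7]=+15.000 → step 8: x=-0.337, v=-2.955, θ₁=0.383, ω₁=3.635, θ₂=0.261, ω₂=0.442
apply F[8]=+15.000 → step 9: x=-0.391, v=-2.476, θ₁=0.452, ω₁=3.259, θ₂=0.269, ω₂=0.308
apply F[9]=+15.000 → step 10: x=-0.436, v=-2.030, θ₁=0.514, ω₁=2.983, θ₂=0.273, ω₂=0.086
apply F[10]=+15.000 → step 11: x=-0.473, v=-1.607, θ₁=0.571, ω₁=2.791, θ₂=0.272, ω₂=-0.218
apply F[11]=+15.000 → step 12: x=-0.501, v=-1.201, θ₁=0.626, ω₁=2.668, θ₂=0.264, ω₂=-0.594
apply F[12]=+15.000 → step 13: x=-0.521, v=-0.803, θ₁=0.679, ω₁=2.597, θ₂=0.247, ω₂=-1.032
apply F[13]=+15.000 → step 14: x=-0.533, v=-0.408, θ₁=0.730, ω₁=2.563, θ₂=0.222, ω₂=-1.519
apply F[14]=+15.000 → step 15: x=-0.537, v=-0.010, θ₁=0.781, ω₁=2.548, θ₂=0.186, ω₂=-2.042
apply F[15]=+15.000 → step 16: x=-0.533, v=0.394, θ₁=0.832, ω₁=2.537, θ₂=0.140, ω₂=-2.590
apply F[16]=+15.000 → step 17: x=-0.521, v=0.807, θ₁=0.883, ω₁=2.516, θ₂=0.083, ω₂=-3.151
apply F[17]=+15.000 → step 18: x=-0.501, v=1.228, θ₁=0.933, ω₁=2.471, θ₂=0.014, ω₂=-3.722
apply F[18]=+15.000 → step 19: x=-0.472, v=1.655, θ₁=0.981, ω₁=2.390, θ₂=-0.066, ω₂=-4.301
apply F[19]=+15.000 → step 20: x=-0.435, v=2.084, θ₁=1.028, ω₁=2.262, θ₂=-0.158, ω₂=-4.896
Max |angle| over trajectory = 1.028 rad; bound = 0.575 → exceeded.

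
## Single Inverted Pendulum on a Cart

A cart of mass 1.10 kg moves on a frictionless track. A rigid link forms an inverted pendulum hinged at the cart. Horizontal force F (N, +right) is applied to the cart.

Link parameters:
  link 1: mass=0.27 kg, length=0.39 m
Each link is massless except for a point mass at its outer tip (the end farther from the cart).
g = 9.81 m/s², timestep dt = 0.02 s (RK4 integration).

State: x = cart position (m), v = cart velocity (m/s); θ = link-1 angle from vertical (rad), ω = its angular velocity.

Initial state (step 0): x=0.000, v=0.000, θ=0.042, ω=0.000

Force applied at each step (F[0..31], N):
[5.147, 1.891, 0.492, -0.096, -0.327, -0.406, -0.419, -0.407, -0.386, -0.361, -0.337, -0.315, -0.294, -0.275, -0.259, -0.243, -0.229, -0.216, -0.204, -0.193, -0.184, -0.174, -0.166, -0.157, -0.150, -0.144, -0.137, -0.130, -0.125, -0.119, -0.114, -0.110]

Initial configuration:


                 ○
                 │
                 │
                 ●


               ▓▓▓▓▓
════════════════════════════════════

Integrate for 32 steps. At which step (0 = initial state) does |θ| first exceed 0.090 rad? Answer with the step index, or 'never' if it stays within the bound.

Answer: never

Derivation:
apply F[0]=+5.147 → step 1: x=0.001, v=0.092, θ=0.040, ω=-0.214
apply F[1]=+1.891 → step 2: x=0.003, v=0.124, θ=0.035, ω=-0.278
apply F[2]=+0.492 → step 3: x=0.006, v=0.132, θ=0.029, ω=-0.281
apply F[3]=-0.096 → step 4: x=0.008, v=0.129, θ=0.024, ω=-0.260
apply F[4]=-0.327 → step 5: x=0.011, v=0.122, θ=0.019, ω=-0.231
apply F[5]=-0.406 → step 6: x=0.013, v=0.113, θ=0.015, ω=-0.202
apply F[6]=-0.419 → step 7: x=0.015, v=0.105, θ=0.011, ω=-0.174
apply F[7]=-0.407 → step 8: x=0.017, v=0.097, θ=0.008, ω=-0.150
apply F[8]=-0.386 → step 9: x=0.019, v=0.090, θ=0.005, ω=-0.128
apply F[9]=-0.361 → step 10: x=0.021, v=0.083, θ=0.003, ω=-0.108
apply F[10]=-0.337 → step 11: x=0.022, v=0.077, θ=0.001, ω=-0.092
apply F[11]=-0.315 → step 12: x=0.024, v=0.071, θ=-0.001, ω=-0.077
apply F[12]=-0.294 → step 13: x=0.025, v=0.066, θ=-0.003, ω=-0.065
apply F[13]=-0.275 → step 14: x=0.027, v=0.061, θ=-0.004, ω=-0.054
apply F[14]=-0.259 → step 15: x=0.028, v=0.057, θ=-0.005, ω=-0.044
apply F[15]=-0.243 → step 16: x=0.029, v=0.052, θ=-0.005, ω=-0.036
apply F[16]=-0.229 → step 17: x=0.030, v=0.049, θ=-0.006, ω=-0.029
apply F[17]=-0.216 → step 18: x=0.031, v=0.045, θ=-0.007, ω=-0.023
apply F[18]=-0.204 → step 19: x=0.032, v=0.042, θ=-0.007, ω=-0.018
apply F[19]=-0.193 → step 20: x=0.032, v=0.038, θ=-0.007, ω=-0.014
apply F[20]=-0.184 → step 21: x=0.033, v=0.035, θ=-0.008, ω=-0.010
apply F[21]=-0.174 → step 22: x=0.034, v=0.033, θ=-0.008, ω=-0.006
apply F[22]=-0.166 → step 23: x=0.035, v=0.030, θ=-0.008, ω=-0.004
apply F[23]=-0.157 → step 24: x=0.035, v=0.028, θ=-0.008, ω=-0.001
apply F[24]=-0.150 → step 25: x=0.036, v=0.025, θ=-0.008, ω=0.001
apply F[25]=-0.144 → step 26: x=0.036, v=0.023, θ=-0.008, ω=0.003
apply F[26]=-0.137 → step 27: x=0.037, v=0.021, θ=-0.008, ω=0.004
apply F[27]=-0.130 → step 28: x=0.037, v=0.019, θ=-0.008, ω=0.005
apply F[28]=-0.125 → step 29: x=0.037, v=0.017, θ=-0.008, ω=0.006
apply F[29]=-0.119 → step 30: x=0.038, v=0.015, θ=-0.007, ω=0.007
apply F[30]=-0.114 → step 31: x=0.038, v=0.013, θ=-0.007, ω=0.008
apply F[31]=-0.110 → step 32: x=0.038, v=0.012, θ=-0.007, ω=0.008
max |θ| = 0.042 ≤ 0.090 over all 33 states.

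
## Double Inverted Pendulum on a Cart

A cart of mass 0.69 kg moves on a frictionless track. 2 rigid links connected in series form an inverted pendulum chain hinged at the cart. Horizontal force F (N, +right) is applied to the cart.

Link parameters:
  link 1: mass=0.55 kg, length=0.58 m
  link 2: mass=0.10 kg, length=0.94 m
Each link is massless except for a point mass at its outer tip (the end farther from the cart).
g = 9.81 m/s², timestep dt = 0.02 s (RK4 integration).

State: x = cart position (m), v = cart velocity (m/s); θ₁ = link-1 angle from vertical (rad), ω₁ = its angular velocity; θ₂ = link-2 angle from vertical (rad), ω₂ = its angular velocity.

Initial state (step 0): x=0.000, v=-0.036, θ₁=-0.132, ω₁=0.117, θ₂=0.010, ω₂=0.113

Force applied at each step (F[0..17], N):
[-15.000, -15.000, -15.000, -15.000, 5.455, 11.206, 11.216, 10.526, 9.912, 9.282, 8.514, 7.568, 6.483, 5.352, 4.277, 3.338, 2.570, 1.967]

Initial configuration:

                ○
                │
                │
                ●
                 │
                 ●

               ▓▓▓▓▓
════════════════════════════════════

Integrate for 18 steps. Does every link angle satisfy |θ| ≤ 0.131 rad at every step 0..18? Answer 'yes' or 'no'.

Answer: no

Derivation:
apply F[0]=-15.000 → step 1: x=-0.005, v=-0.441, θ₁=-0.123, ω₁=0.756, θ₂=0.013, ω₂=0.156
apply F[1]=-15.000 → step 2: x=-0.018, v=-0.852, θ₁=-0.102, ω₁=1.412, θ₂=0.016, ω₂=0.192
apply F[2]=-15.000 → step 3: x=-0.039, v=-1.271, θ₁=-0.067, ω₁=2.097, θ₂=0.020, ω₂=0.217
apply F[3]=-15.000 → step 4: x=-0.069, v=-1.700, θ₁=-0.018, ω₁=2.818, θ₂=0.025, ω₂=0.230
apply F[4]=+5.455 → step 5: x=-0.101, v=-1.543, θ₁=0.036, ω₁=2.550, θ₂=0.029, ω₂=0.232
apply F[5]=+11.206 → step 6: x=-0.129, v=-1.227, θ₁=0.082, ω₁=2.028, θ₂=0.034, ω₂=0.226
apply F[6]=+11.216 → step 7: x=-0.150, v=-0.920, θ₁=0.117, ω₁=1.538, θ₂=0.038, ω₂=0.211
apply F[7]=+10.526 → step 8: x=-0.166, v=-0.640, θ₁=0.144, ω₁=1.111, θ₂=0.042, ω₂=0.187
apply F[8]=+9.912 → step 9: x=-0.176, v=-0.385, θ₁=0.162, ω₁=0.736, θ₂=0.046, ω₂=0.156
apply F[9]=+9.282 → step 10: x=-0.181, v=-0.152, θ₁=0.174, ω₁=0.405, θ₂=0.049, ω₂=0.122
apply F[10]=+8.514 → step 11: x=-0.182, v=0.057, θ₁=0.179, ω₁=0.119, θ₂=0.051, ω₂=0.085
apply F[11]=+7.568 → step 12: x=-0.179, v=0.238, θ₁=0.179, ω₁=-0.120, θ₂=0.052, ω₂=0.049
apply F[12]=+6.483 → step 13: x=-0.173, v=0.390, θ₁=0.175, ω₁=-0.309, θ₂=0.053, ω₂=0.015
apply F[13]=+5.352 → step 14: x=-0.164, v=0.511, θ₁=0.167, ω₁=-0.449, θ₂=0.053, ω₂=-0.016
apply F[14]=+4.277 → step 15: x=-0.153, v=0.604, θ₁=0.157, ω₁=-0.545, θ₂=0.052, ω₂=-0.045
apply F[15]=+3.338 → step 16: x=-0.140, v=0.672, θ₁=0.146, ω₁=-0.605, θ₂=0.051, ω₂=-0.070
apply F[16]=+2.570 → step 17: x=-0.126, v=0.721, θ₁=0.133, ω₁=-0.635, θ₂=0.049, ω₂=-0.092
apply F[17]=+1.967 → step 18: x=-0.111, v=0.755, θ₁=0.120, ω₁=-0.646, θ₂=0.047, ω₂=-0.111
Max |angle| over trajectory = 0.179 rad; bound = 0.131 → exceeded.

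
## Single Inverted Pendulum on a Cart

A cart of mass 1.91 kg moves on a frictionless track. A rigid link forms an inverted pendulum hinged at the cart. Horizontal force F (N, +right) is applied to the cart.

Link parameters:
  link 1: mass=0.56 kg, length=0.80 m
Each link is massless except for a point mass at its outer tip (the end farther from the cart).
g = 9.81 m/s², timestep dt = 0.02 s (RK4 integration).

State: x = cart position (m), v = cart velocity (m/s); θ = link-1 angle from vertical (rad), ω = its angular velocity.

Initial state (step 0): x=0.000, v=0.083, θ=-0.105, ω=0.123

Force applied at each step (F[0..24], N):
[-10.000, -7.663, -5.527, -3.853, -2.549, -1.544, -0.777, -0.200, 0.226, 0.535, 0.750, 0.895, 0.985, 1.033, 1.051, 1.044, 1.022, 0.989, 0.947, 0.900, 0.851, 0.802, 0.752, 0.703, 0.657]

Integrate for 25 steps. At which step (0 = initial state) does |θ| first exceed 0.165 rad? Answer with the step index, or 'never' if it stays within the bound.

Answer: never

Derivation:
apply F[0]=-10.000 → step 1: x=0.001, v=-0.016, θ=-0.102, ω=0.220
apply F[1]=-7.663 → step 2: x=-0.000, v=-0.090, θ=-0.096, ω=0.288
apply F[2]=-5.527 → step 3: x=-0.003, v=-0.142, θ=-0.090, ω=0.331
apply F[3]=-3.853 → step 4: x=-0.006, v=-0.178, θ=-0.083, ω=0.354
apply F[4]=-2.549 → step 5: x=-0.010, v=-0.200, θ=-0.076, ω=0.361
apply F[5]=-1.544 → step 6: x=-0.014, v=-0.212, θ=-0.069, ω=0.359
apply F[6]=-0.777 → step 7: x=-0.018, v=-0.216, θ=-0.062, ω=0.348
apply F[7]=-0.200 → step 8: x=-0.022, v=-0.215, θ=-0.055, ω=0.332
apply F[8]=+0.226 → step 9: x=-0.027, v=-0.210, θ=-0.049, ω=0.313
apply F[9]=+0.535 → step 10: x=-0.031, v=-0.201, θ=-0.043, ω=0.291
apply F[10]=+0.750 → step 11: x=-0.035, v=-0.191, θ=-0.037, ω=0.269
apply F[11]=+0.895 → step 12: x=-0.038, v=-0.180, θ=-0.032, ω=0.246
apply F[12]=+0.985 → step 13: x=-0.042, v=-0.168, θ=-0.027, ω=0.224
apply F[13]=+1.033 → step 14: x=-0.045, v=-0.156, θ=-0.023, ω=0.202
apply F[14]=+1.051 → step 15: x=-0.048, v=-0.144, θ=-0.019, ω=0.182
apply F[15]=+1.044 → step 16: x=-0.051, v=-0.132, θ=-0.016, ω=0.163
apply F[16]=+1.022 → step 17: x=-0.053, v=-0.120, θ=-0.013, ω=0.145
apply F[17]=+0.989 → step 18: x=-0.056, v=-0.109, θ=-0.010, ω=0.128
apply F[18]=+0.947 → step 19: x=-0.058, v=-0.099, θ=-0.008, ω=0.113
apply F[19]=+0.900 → step 20: x=-0.060, v=-0.089, θ=-0.005, ω=0.099
apply F[20]=+0.851 → step 21: x=-0.061, v=-0.080, θ=-0.004, ω=0.087
apply F[21]=+0.802 → step 22: x=-0.063, v=-0.071, θ=-0.002, ω=0.076
apply F[22]=+0.752 → step 23: x=-0.064, v=-0.063, θ=-0.001, ω=0.065
apply F[23]=+0.703 → step 24: x=-0.065, v=-0.056, θ=0.001, ω=0.056
apply F[24]=+0.657 → step 25: x=-0.066, v=-0.049, θ=0.002, ω=0.048
max |θ| = 0.105 ≤ 0.165 over all 26 states.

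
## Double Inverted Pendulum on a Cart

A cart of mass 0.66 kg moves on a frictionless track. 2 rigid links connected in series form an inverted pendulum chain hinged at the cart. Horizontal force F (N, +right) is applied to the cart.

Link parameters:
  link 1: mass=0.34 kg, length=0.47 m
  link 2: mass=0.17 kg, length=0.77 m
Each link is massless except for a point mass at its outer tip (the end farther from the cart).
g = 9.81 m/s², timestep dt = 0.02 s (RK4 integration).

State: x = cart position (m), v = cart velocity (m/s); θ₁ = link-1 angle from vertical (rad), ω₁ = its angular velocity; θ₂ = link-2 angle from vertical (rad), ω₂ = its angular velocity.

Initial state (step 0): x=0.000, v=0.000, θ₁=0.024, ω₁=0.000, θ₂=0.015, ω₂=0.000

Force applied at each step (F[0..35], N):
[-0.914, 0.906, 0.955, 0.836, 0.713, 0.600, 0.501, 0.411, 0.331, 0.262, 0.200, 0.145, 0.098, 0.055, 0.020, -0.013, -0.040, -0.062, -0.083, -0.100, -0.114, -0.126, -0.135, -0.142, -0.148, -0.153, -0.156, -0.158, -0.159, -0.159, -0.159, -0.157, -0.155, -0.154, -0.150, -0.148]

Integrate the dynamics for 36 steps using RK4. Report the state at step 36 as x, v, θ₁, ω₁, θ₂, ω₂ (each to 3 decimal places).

Answer: x=0.054, v=0.044, θ₁=-0.009, ω₁=-0.002, θ₂=-0.005, ω₂=-0.011

Derivation:
apply F[0]=-0.914 → step 1: x=-0.000, v=-0.031, θ₁=0.025, ω₁=0.079, θ₂=0.015, ω₂=-0.004
apply F[1]=+0.906 → step 2: x=-0.001, v=-0.008, θ₁=0.026, ω₁=0.041, θ₂=0.015, ω₂=-0.008
apply F[2]=+0.955 → step 3: x=-0.001, v=0.017, θ₁=0.026, ω₁=0.002, θ₂=0.015, ω₂=-0.012
apply F[3]=+0.836 → step 4: x=-0.000, v=0.039, θ₁=0.026, ω₁=-0.030, θ₂=0.014, ω₂=-0.016
apply F[4]=+0.713 → step 5: x=0.001, v=0.056, θ₁=0.025, ω₁=-0.055, θ₂=0.014, ω₂=-0.021
apply F[5]=+0.600 → step 6: x=0.002, v=0.071, θ₁=0.024, ω₁=-0.073, θ₂=0.014, ω₂=-0.025
apply F[6]=+0.501 → step 7: x=0.004, v=0.082, θ₁=0.022, ω₁=-0.086, θ₂=0.013, ω₂=-0.029
apply F[7]=+0.411 → step 8: x=0.005, v=0.091, θ₁=0.021, ω₁=-0.095, θ₂=0.012, ω₂=-0.032
apply F[8]=+0.331 → step 9: x=0.007, v=0.099, θ₁=0.019, ω₁=-0.100, θ₂=0.012, ω₂=-0.035
apply F[9]=+0.262 → step 10: x=0.009, v=0.104, θ₁=0.017, ω₁=-0.102, θ₂=0.011, ω₂=-0.038
apply F[10]=+0.200 → step 11: x=0.011, v=0.107, θ₁=0.015, ω₁=-0.102, θ₂=0.010, ω₂=-0.040
apply F[11]=+0.145 → step 12: x=0.014, v=0.110, θ₁=0.013, ω₁=-0.101, θ₂=0.009, ω₂=-0.041
apply F[12]=+0.098 → step 13: x=0.016, v=0.111, θ₁=0.011, ω₁=-0.098, θ₂=0.009, ω₂=-0.042
apply F[13]=+0.055 → step 14: x=0.018, v=0.111, θ₁=0.009, ω₁=-0.094, θ₂=0.008, ω₂=-0.043
apply F[14]=+0.020 → step 15: x=0.020, v=0.111, θ₁=0.007, ω₁=-0.090, θ₂=0.007, ω₂=-0.043
apply F[15]=-0.013 → step 16: x=0.022, v=0.109, θ₁=0.005, ω₁=-0.084, θ₂=0.006, ω₂=-0.043
apply F[16]=-0.040 → step 17: x=0.025, v=0.107, θ₁=0.003, ω₁=-0.079, θ₂=0.005, ω₂=-0.042
apply F[17]=-0.062 → step 18: x=0.027, v=0.105, θ₁=0.002, ω₁=-0.073, θ₂=0.004, ω₂=-0.041
apply F[18]=-0.083 → step 19: x=0.029, v=0.102, θ₁=0.001, ω₁=-0.068, θ₂=0.004, ω₂=-0.040
apply F[19]=-0.100 → step 20: x=0.031, v=0.099, θ₁=-0.001, ω₁=-0.062, θ₂=0.003, ω₂=-0.039
apply F[20]=-0.114 → step 21: x=0.033, v=0.096, θ₁=-0.002, ω₁=-0.056, θ₂=0.002, ω₂=-0.038
apply F[21]=-0.126 → step 22: x=0.035, v=0.093, θ₁=-0.003, ω₁=-0.051, θ₂=0.001, ω₂=-0.036
apply F[22]=-0.135 → step 23: x=0.037, v=0.089, θ₁=-0.004, ω₁=-0.046, θ₂=0.001, ω₂=-0.034
apply F[23]=-0.142 → step 24: x=0.038, v=0.086, θ₁=-0.005, ω₁=-0.041, θ₂=-0.000, ω₂=-0.033
apply F[24]=-0.148 → step 25: x=0.040, v=0.082, θ₁=-0.006, ω₁=-0.036, θ₂=-0.001, ω₂=-0.031
apply F[25]=-0.153 → step 26: x=0.042, v=0.078, θ₁=-0.006, ω₁=-0.032, θ₂=-0.001, ω₂=-0.029
apply F[26]=-0.156 → step 27: x=0.043, v=0.074, θ₁=-0.007, ω₁=-0.028, θ₂=-0.002, ω₂=-0.027
apply F[27]=-0.158 → step 28: x=0.045, v=0.071, θ₁=-0.007, ω₁=-0.024, θ₂=-0.002, ω₂=-0.025
apply F[28]=-0.159 → step 29: x=0.046, v=0.067, θ₁=-0.008, ω₁=-0.020, θ₂=-0.003, ω₂=-0.023
apply F[29]=-0.159 → step 30: x=0.047, v=0.063, θ₁=-0.008, ω₁=-0.017, θ₂=-0.003, ω₂=-0.021
apply F[30]=-0.159 → step 31: x=0.048, v=0.060, θ₁=-0.008, ω₁=-0.014, θ₂=-0.004, ω₂=-0.020
apply F[31]=-0.157 → step 32: x=0.050, v=0.056, θ₁=-0.009, ω₁=-0.011, θ₂=-0.004, ω₂=-0.018
apply F[32]=-0.155 → step 33: x=0.051, v=0.053, θ₁=-0.009, ω₁=-0.008, θ₂=-0.005, ω₂=-0.016
apply F[33]=-0.154 → step 34: x=0.052, v=0.050, θ₁=-0.009, ω₁=-0.006, θ₂=-0.005, ω₂=-0.015
apply F[34]=-0.150 → step 35: x=0.053, v=0.047, θ₁=-0.009, ω₁=-0.004, θ₂=-0.005, ω₂=-0.013
apply F[35]=-0.148 → step 36: x=0.054, v=0.044, θ₁=-0.009, ω₁=-0.002, θ₂=-0.005, ω₂=-0.011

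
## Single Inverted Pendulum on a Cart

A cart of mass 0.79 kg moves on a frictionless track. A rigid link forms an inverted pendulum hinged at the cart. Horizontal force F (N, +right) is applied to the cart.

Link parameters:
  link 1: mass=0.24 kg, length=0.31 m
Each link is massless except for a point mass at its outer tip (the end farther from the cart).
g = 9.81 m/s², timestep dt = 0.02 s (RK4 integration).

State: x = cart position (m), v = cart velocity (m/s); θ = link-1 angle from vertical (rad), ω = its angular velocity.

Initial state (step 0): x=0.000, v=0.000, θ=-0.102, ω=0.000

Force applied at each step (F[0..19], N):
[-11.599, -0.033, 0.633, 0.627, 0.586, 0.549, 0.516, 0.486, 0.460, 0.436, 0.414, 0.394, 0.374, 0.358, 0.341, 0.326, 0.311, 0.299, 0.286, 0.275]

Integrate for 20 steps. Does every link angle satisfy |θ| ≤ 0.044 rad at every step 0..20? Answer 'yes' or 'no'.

apply F[0]=-11.599 → step 1: x=-0.003, v=-0.287, θ=-0.093, ω=0.858
apply F[1]=-0.033 → step 2: x=-0.009, v=-0.283, θ=-0.077, ω=0.792
apply F[2]=+0.633 → step 3: x=-0.014, v=-0.263, θ=-0.062, ω=0.683
apply F[3]=+0.627 → step 4: x=-0.019, v=-0.244, θ=-0.050, ω=0.586
apply F[4]=+0.586 → step 5: x=-0.024, v=-0.226, θ=-0.039, ω=0.502
apply F[5]=+0.549 → step 6: x=-0.028, v=-0.210, θ=-0.029, ω=0.430
apply F[6]=+0.516 → step 7: x=-0.032, v=-0.196, θ=-0.021, ω=0.367
apply F[7]=+0.486 → step 8: x=-0.036, v=-0.182, θ=-0.015, ω=0.312
apply F[8]=+0.460 → step 9: x=-0.040, v=-0.170, θ=-0.009, ω=0.265
apply F[9]=+0.436 → step 10: x=-0.043, v=-0.159, θ=-0.004, ω=0.224
apply F[10]=+0.414 → step 11: x=-0.046, v=-0.148, θ=0.000, ω=0.189
apply F[11]=+0.394 → step 12: x=-0.049, v=-0.138, θ=0.004, ω=0.158
apply F[12]=+0.374 → step 13: x=-0.051, v=-0.129, θ=0.007, ω=0.132
apply F[13]=+0.358 → step 14: x=-0.054, v=-0.120, θ=0.009, ω=0.109
apply F[14]=+0.341 → step 15: x=-0.056, v=-0.112, θ=0.011, ω=0.089
apply F[15]=+0.326 → step 16: x=-0.058, v=-0.105, θ=0.013, ω=0.072
apply F[16]=+0.311 → step 17: x=-0.060, v=-0.098, θ=0.014, ω=0.058
apply F[17]=+0.299 → step 18: x=-0.062, v=-0.091, θ=0.015, ω=0.045
apply F[18]=+0.286 → step 19: x=-0.064, v=-0.085, θ=0.016, ω=0.035
apply F[19]=+0.275 → step 20: x=-0.066, v=-0.079, θ=0.016, ω=0.025
Max |angle| over trajectory = 0.102 rad; bound = 0.044 → exceeded.

Answer: no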